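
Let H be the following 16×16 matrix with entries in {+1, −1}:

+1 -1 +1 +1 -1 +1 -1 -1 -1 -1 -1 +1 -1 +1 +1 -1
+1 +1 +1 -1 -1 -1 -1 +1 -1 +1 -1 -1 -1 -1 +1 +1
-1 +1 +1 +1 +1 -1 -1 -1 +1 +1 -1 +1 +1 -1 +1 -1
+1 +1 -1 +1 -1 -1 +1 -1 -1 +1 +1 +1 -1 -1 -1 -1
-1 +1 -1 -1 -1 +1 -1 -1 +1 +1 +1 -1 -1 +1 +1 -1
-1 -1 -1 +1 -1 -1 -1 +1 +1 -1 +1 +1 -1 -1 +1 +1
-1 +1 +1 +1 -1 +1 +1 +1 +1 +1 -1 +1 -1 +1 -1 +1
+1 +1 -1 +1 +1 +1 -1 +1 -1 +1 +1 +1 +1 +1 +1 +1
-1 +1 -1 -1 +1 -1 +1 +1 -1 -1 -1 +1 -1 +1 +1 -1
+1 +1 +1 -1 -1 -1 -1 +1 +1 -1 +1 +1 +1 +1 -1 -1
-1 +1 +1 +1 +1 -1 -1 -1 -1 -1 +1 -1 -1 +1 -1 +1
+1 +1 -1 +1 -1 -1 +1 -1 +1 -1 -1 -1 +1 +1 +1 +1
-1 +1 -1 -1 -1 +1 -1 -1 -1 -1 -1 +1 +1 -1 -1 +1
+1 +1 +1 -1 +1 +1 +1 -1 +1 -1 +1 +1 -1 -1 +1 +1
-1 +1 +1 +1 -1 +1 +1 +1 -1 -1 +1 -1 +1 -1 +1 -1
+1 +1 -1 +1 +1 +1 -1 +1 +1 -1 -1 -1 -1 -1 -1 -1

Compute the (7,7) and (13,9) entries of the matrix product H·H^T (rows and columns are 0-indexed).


Row 7 of H: [1, 1, -1, 1, 1, 1, -1, 1, -1, 1, 1, 1, 1, 1, 1, 1].
Row 9 of H: [1, 1, 1, -1, -1, -1, -1, 1, 1, -1, 1, 1, 1, 1, -1, -1].
Row 13 of H: [1, 1, 1, -1, 1, 1, 1, -1, 1, -1, 1, 1, -1, -1, 1, 1].
(H·H^T)[7][7] = Σ_j H[7][j]·H[7][j] = (1)² + (1)² + (-1)² + (1)² + (1)² + (1)² + (-1)² + (1)² + (-1)² + (1)² + (1)² + (1)² + (1)² + (1)² + (1)² + (1)² = 1 + 1 + 1 + 1 + 1 + 1 + 1 + 1 + 1 + 1 + 1 + 1 + 1 + 1 + 1 + 1 = 16.
(H·H^T)[13][9] = Σ_j H[13][j]·H[9][j] = (1)·(1) + (1)·(1) + (1)·(1) + (-1)·(-1) + (1)·(-1) + (1)·(-1) + (1)·(-1) + (-1)·(1) + (1)·(1) + (-1)·(-1) + (1)·(1) + (1)·(1) + (-1)·(1) + (-1)·(1) + (1)·(-1) + (1)·(-1) = 1 + 1 + 1 + 1 + -1 + -1 + -1 + -1 + 1 + 1 + 1 + 1 + -1 + -1 + -1 + -1 = 0.
So rows 13 and 9 are orthogonal; the diagonal entry equals n = 16.

(7,7) entry = 16; (13,9) entry = 0.


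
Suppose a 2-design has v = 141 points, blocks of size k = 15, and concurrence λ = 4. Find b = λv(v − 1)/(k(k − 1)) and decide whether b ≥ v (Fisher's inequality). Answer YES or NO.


r = λ(v − 1)/(k − 1) = 4·140/14 = 40.
b = vr/k = 141·40/15 = 376.
Fisher's inequality: b ≥ v ⇔ 376 ≥ 141? YES.

YES


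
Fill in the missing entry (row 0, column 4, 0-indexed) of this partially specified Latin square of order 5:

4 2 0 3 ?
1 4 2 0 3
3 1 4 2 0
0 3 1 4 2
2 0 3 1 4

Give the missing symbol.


Row 0 contains symbols [0, 2, 3, 4] — missing [1].
Column 4 contains symbols [0, 2, 3, 4] — missing [1].
The missing symbol must appear in both missing sets; intersection = [1].
Therefore the hidden value is 1.

Missing value = 1.


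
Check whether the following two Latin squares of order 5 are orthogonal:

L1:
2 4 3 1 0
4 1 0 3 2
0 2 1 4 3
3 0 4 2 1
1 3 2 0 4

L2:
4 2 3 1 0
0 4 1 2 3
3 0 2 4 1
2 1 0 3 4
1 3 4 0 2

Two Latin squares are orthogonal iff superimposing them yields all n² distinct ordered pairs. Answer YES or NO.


Form the n² = 25 superimposed pairs (L1[i][j], L2[i][j]), row by row (rows and columns indexed from 0):
row 0: (2,4) (4,2) (3,3) (1,1) (0,0)
row 1: (4,0) (1,4) (0,1) (3,2) (2,3)
row 2: (0,3) (2,0) (1,2) (4,4) (3,1)
row 3: (3,2) (0,1) (4,0) (2,3) (1,4)
row 4: (1,1) (3,3) (2,4) (0,0) (4,2)
Orthogonality requires all 25 pairs distinct.
But the pair (3,2) repeats: cell (1,3) has L1 = 3, L2 = 2, and cell (3,0) has L1 = 3, L2 = 2.
A repeated pair means some other pair never occurs (only 15 distinct pairs out of 25), so the squares are not orthogonal.
Conclusion: NO.

NO


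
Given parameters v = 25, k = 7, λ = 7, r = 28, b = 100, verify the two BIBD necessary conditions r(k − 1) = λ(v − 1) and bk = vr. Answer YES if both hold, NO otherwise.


Condition (i): r(k − 1) = 28·6 = 168; λ(v − 1) = 7·24 = 168. Match? YES.
Condition (ii): bk = 100·7 = 700; vr = 25·28 = 700. Match? YES.
Both conditions hold? YES.

YES


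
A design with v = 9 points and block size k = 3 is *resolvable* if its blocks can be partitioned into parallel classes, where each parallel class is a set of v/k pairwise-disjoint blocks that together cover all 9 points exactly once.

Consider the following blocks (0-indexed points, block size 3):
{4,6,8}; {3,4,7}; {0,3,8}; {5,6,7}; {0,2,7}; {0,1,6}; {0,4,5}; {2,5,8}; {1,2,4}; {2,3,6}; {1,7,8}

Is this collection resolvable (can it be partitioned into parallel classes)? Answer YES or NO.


v = 9, block size k = 3, number of blocks = 11.
For resolvability, blocks must partition into parallel classes of size v/k = 3.
Total blocks must therefore be a multiple of 3: 11 = 3·3 + 2 ⇒ not divisible ✗.
Resolvable? NO.

NO


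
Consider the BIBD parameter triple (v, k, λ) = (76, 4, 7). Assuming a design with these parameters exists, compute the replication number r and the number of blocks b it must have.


Any 2-(v, k, λ) BIBD satisfies two necessary conditions:
  (i)  Each point sits in r blocks, and counting incidences through any fixed point gives r(k − 1) = λ(v − 1), so r = λ(v − 1)/(k − 1).
  (ii) Total incidences bk = vr, so b = vr/k.
Step 1: r = λ(v − 1)/(k − 1) = 7·(76 − 1)/(4 − 1) = 7·75/3 = 525/3 = 175.
Step 2: b = vr/k = 76·175/4 = 13300/4 = 3325.
Check integrality: r = 175 ∈ Z ✓, b = 3325 ∈ Z ✓.
(These identities are necessary conditions: they determine r and b for any design with these parameters, but do not by themselves prove that one exists.)

r = 175, b = 3325.


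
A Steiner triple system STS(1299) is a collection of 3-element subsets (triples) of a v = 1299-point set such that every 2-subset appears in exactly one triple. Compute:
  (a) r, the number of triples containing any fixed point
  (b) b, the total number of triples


An STS(v) is a 2-(v, 3, 1) BIBD: block size k = 3, λ = 1.
Replication: r(k − 1) = λ(v − 1) ⇒ r·2 = 1299 − 1 = 1298 ⇒ r = 649.
Block count: bk = vr ⇒ b·3 = 1299·649 = 843051 ⇒ b = 281017.
(Check via b = v(v − 1)/6 = 1299·1298/6 = 1686102/6 = 281017.)

r = 649, b = 281017.


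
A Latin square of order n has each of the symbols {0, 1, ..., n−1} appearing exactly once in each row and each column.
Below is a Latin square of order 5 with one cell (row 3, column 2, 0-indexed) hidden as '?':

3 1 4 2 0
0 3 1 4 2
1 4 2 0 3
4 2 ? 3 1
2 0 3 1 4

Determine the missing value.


Row 3 contains symbols [1, 2, 3, 4] — missing [0].
Column 2 contains symbols [1, 2, 3, 4] — missing [0].
The missing symbol must appear in both missing sets; intersection = [0].
Therefore the hidden value is 0.

Missing value = 0.


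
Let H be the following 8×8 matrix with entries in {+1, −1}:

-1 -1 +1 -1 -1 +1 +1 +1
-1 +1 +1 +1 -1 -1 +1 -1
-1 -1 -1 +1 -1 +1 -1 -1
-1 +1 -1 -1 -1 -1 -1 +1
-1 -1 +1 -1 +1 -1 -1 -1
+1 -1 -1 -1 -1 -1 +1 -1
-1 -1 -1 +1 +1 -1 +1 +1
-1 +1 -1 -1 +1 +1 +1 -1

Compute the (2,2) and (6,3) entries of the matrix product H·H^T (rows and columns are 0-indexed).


Row 2 of H: [-1, -1, -1, 1, -1, 1, -1, -1].
Row 3 of H: [-1, 1, -1, -1, -1, -1, -1, 1].
Row 6 of H: [-1, -1, -1, 1, 1, -1, 1, 1].
(H·H^T)[2][2] = Σ_j H[2][j]·H[2][j] = (-1)² + (-1)² + (-1)² + (1)² + (-1)² + (1)² + (-1)² + (-1)² = 1 + 1 + 1 + 1 + 1 + 1 + 1 + 1 = 8.
(H·H^T)[6][3] = Σ_j H[6][j]·H[3][j] = (-1)·(-1) + (-1)·(1) + (-1)·(-1) + (1)·(-1) + (1)·(-1) + (-1)·(-1) + (1)·(-1) + (1)·(1) = 1 + -1 + 1 + -1 + -1 + 1 + -1 + 1 = 0.
So rows 6 and 3 are orthogonal; the diagonal entry equals n = 8.

(2,2) entry = 8; (6,3) entry = 0.


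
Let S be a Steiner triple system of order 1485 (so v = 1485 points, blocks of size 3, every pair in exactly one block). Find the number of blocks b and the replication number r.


An STS(v) is a 2-(v, 3, 1) BIBD: block size k = 3, λ = 1.
Replication: r(k − 1) = λ(v − 1) ⇒ r·2 = 1485 − 1 = 1484 ⇒ r = 742.
Block count: b = v(v − 1)/6 = 1485·1484/6 = 2203740/6 = 367290.
(Check via bk = vr: 367290·3 = 1101870 = 1485·742 = 1101870 ✓.)

r = 742, b = 367290.


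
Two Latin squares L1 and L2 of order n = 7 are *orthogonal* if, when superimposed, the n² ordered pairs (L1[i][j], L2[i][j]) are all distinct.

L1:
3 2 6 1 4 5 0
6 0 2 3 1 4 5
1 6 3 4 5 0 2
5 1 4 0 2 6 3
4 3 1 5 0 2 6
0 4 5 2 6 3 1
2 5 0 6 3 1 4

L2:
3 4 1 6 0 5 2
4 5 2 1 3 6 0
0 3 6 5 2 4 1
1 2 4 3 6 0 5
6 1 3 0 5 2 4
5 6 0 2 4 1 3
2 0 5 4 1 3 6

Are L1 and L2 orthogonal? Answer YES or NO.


Form the n² = 49 superimposed pairs (L1[i][j], L2[i][j]), row by row (rows and columns indexed from 0):
row 0: (3,3) (2,4) (6,1) (1,6) (4,0) (5,5) (0,2)
row 1: (6,4) (0,5) (2,2) (3,1) (1,3) (4,6) (5,0)
row 2: (1,0) (6,3) (3,6) (4,5) (5,2) (0,4) (2,1)
row 3: (5,1) (1,2) (4,4) (0,3) (2,6) (6,0) (3,5)
row 4: (4,6) (3,1) (1,3) (5,0) (0,5) (2,2) (6,4)
row 5: (0,5) (4,6) (5,0) (2,2) (6,4) (3,1) (1,3)
row 6: (2,2) (5,0) (0,5) (6,4) (3,1) (1,3) (4,6)
Orthogonality requires all 49 pairs distinct.
But the pair (4,6) repeats: cell (1,5) has L1 = 4, L2 = 6, and cell (4,0) has L1 = 4, L2 = 6.
A repeated pair means some other pair never occurs (only 28 distinct pairs out of 49), so the squares are not orthogonal.
Conclusion: NO.

NO


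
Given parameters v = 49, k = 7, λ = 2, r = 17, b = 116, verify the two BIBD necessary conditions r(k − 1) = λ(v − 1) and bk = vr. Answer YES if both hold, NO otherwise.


Condition (i): r(k − 1) = 17·6 = 102; λ(v − 1) = 2·48 = 96. Match? NO.
Condition (ii): bk = 116·7 = 812; vr = 49·17 = 833. Match? NO.
Both conditions hold? NO.

NO


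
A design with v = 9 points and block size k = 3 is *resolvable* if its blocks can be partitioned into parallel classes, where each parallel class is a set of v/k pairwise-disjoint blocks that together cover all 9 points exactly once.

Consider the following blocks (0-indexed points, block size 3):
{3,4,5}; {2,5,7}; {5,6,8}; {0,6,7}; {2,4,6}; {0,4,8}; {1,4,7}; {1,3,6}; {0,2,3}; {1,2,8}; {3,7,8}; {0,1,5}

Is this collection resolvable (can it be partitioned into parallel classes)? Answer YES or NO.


v = 9, block size k = 3, number of blocks = 12.
For resolvability, blocks must partition into parallel classes of size v/k = 3.
Total blocks must therefore be a multiple of 3: 12 = 3·4 + 0 ⇒ divisible ✓.
Greedy packing gives 4 candidate class(es). Each should be a full parallel class (size 3, covers all 9 points).
  Class 1 (3 blocks): {3,4,5}; {0,6,7}; {1,2,8}. Points covered: [0, 1, 2, 3, 4, 5, 6, 7, 8].
  Class 2 (3 blocks): {2,5,7}; {0,4,8}; {1,3,6}. Points covered: [0, 1, 2, 3, 4, 5, 6, 7, 8].
  Class 3 (3 blocks): {5,6,8}; {1,4,7}; {0,2,3}. Points covered: [0, 1, 2, 3, 4, 5, 6, 7, 8].
  Class 4 (3 blocks): {2,4,6}; {3,7,8}; {0,1,5}. Points covered: [0, 1, 2, 3, 4, 5, 6, 7, 8].
All classes full (size 3)? YES. All classes cover every point? YES.
Resolvable? YES.

YES


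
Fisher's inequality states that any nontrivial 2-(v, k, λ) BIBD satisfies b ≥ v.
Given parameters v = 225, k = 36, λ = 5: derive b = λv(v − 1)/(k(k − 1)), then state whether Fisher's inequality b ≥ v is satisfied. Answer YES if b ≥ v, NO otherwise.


r = λ(v − 1)/(k − 1) = 5·224/35 = 32.
b = vr/k = 225·32/36 = 200.
Fisher's inequality: b ≥ v ⇔ 200 ≥ 225? NO.

NO


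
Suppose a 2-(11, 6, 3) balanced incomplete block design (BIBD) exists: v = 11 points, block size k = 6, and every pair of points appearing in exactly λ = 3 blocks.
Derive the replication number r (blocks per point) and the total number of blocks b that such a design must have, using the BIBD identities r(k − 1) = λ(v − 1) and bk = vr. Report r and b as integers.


Any 2-(v, k, λ) BIBD satisfies two necessary conditions:
  (i)  Each point sits in r blocks, and counting incidences through any fixed point gives r(k − 1) = λ(v − 1), so r = λ(v − 1)/(k − 1).
  (ii) Total incidences bk = vr, so b = vr/k.
Step 1: r = λ(v − 1)/(k − 1) = 3·(11 − 1)/(6 − 1) = 3·10/5 = 30/5 = 6.
Step 2: b = vr/k = 11·6/6 = 66/6 = 11.
Check integrality: r = 6 ∈ Z ✓, b = 11 ∈ Z ✓.
(These identities are necessary conditions: they determine r and b for any design with these parameters, but do not by themselves prove that one exists.)

r = 6, b = 11.


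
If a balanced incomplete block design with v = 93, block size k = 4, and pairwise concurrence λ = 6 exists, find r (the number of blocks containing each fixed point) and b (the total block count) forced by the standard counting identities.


Any 2-(v, k, λ) BIBD satisfies two necessary conditions:
  (i)  Each point sits in r blocks, and counting incidences through any fixed point gives r(k − 1) = λ(v − 1), so r = λ(v − 1)/(k − 1).
  (ii) Total incidences bk = vr, so b = vr/k.
Step 1: r = λ(v − 1)/(k − 1) = 6·(93 − 1)/(4 − 1) = 6·92/3 = 552/3 = 184.
Step 2: b = vr/k = 93·184/4 = 17112/4 = 4278.
Check integrality: r = 184 ∈ Z ✓, b = 4278 ∈ Z ✓.
(These identities are necessary conditions: they determine r and b for any design with these parameters, but do not by themselves prove that one exists.)

r = 184, b = 4278.


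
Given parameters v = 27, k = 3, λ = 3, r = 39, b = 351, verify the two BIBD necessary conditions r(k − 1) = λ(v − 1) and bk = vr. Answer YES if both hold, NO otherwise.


Condition (i): r(k − 1) = 39·2 = 78; λ(v − 1) = 3·26 = 78. Match? YES.
Condition (ii): bk = 351·3 = 1053; vr = 27·39 = 1053. Match? YES.
Both conditions hold? YES.

YES


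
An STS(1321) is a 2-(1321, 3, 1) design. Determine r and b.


An STS(v) is a 2-(v, 3, 1) BIBD: block size k = 3, λ = 1.
Replication: r(k − 1) = λ(v − 1) ⇒ r·2 = 1321 − 1 = 1320 ⇒ r = 660.
Block count: bk = vr ⇒ b·3 = 1321·660 = 871860 ⇒ b = 290620.

r = 660, b = 290620.


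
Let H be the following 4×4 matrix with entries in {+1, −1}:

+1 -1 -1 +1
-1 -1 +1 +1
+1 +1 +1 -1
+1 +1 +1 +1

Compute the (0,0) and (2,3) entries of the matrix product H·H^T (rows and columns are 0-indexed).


Row 0 of H: [1, -1, -1, 1].
Row 2 of H: [1, 1, 1, -1].
Row 3 of H: [1, 1, 1, 1].
(H·H^T)[0][0] = Σ_j H[0][j]·H[0][j] = (1)² + (-1)² + (-1)² + (1)² = 1 + 1 + 1 + 1 = 4.
(H·H^T)[2][3] = Σ_j H[2][j]·H[3][j] = (1)·(1) + (1)·(1) + (1)·(1) + (-1)·(1) = 1 + 1 + 1 + -1 = 2.
Rows 2 and 3 are not orthogonal (dot product = 2 ≠ 0), so H is not a Hadamard matrix.

(0,0) entry = 4; (2,3) entry = 2.


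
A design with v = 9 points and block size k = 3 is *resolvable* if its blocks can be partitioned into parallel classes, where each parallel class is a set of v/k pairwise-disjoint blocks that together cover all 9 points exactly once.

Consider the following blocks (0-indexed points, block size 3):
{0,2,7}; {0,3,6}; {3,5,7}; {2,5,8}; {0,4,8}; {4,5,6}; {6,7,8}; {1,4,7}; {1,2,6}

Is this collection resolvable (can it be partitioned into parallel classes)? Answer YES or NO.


v = 9, block size k = 3, number of blocks = 9.
For resolvability, blocks must partition into parallel classes of size v/k = 3.
Total blocks must therefore be a multiple of 3: 9 = 3·3 + 0 ⇒ divisible ✓.
Consider block {0,2,7}. The only other block(s) in the collection disjoint from it are {4,5,6} — just 1 block(s). Any parallel class containing {0,2,7} would need 2 other blocks each disjoint from it, so no parallel class of size 3 can contain {0,2,7}.
Since every block must belong to some parallel class in a resolution, the collection cannot be partitioned into parallel classes.
Resolvable? NO.

NO


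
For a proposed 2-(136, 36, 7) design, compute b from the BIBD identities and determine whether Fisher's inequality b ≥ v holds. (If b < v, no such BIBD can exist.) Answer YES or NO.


r = λ(v − 1)/(k − 1) = 7·135/35 = 27.
b = vr/k = 136·27/36 = 102.
Fisher's inequality: b ≥ v ⇔ 102 ≥ 136? NO.

NO


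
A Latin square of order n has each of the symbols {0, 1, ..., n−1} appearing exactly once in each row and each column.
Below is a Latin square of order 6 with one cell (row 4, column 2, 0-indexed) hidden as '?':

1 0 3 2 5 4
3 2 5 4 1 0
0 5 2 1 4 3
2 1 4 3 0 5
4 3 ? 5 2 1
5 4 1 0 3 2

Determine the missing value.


Row 4 contains symbols [1, 2, 3, 4, 5] — missing [0].
Column 2 contains symbols [1, 2, 3, 4, 5] — missing [0].
The missing symbol must appear in both missing sets; intersection = [0].
Therefore the hidden value is 0.

Missing value = 0.


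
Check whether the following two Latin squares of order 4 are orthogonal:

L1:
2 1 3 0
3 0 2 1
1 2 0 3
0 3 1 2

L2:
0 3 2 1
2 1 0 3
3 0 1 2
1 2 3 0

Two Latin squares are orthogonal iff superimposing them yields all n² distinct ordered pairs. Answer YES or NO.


Form the n² = 16 superimposed pairs (L1[i][j], L2[i][j]), row by row (rows and columns indexed from 0):
row 0: (2,0) (1,3) (3,2) (0,1)
row 1: (3,2) (0,1) (2,0) (1,3)
row 2: (1,3) (2,0) (0,1) (3,2)
row 3: (0,1) (3,2) (1,3) (2,0)
Orthogonality requires all 16 pairs distinct.
But the pair (3,2) repeats: cell (0,2) has L1 = 3, L2 = 2, and cell (1,0) has L1 = 3, L2 = 2.
A repeated pair means some other pair never occurs (only 4 distinct pairs out of 16), so the squares are not orthogonal.
Conclusion: NO.

NO


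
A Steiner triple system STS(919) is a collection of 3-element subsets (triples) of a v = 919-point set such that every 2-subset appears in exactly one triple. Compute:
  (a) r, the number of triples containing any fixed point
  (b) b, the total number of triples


An STS(v) is a 2-(v, 3, 1) BIBD: block size k = 3, λ = 1.
Replication: r(k − 1) = λ(v − 1) ⇒ r·2 = 919 − 1 = 918 ⇒ r = 459.
Block count: bk = vr ⇒ b·3 = 919·459 = 421821 ⇒ b = 140607.

r = 459, b = 140607.


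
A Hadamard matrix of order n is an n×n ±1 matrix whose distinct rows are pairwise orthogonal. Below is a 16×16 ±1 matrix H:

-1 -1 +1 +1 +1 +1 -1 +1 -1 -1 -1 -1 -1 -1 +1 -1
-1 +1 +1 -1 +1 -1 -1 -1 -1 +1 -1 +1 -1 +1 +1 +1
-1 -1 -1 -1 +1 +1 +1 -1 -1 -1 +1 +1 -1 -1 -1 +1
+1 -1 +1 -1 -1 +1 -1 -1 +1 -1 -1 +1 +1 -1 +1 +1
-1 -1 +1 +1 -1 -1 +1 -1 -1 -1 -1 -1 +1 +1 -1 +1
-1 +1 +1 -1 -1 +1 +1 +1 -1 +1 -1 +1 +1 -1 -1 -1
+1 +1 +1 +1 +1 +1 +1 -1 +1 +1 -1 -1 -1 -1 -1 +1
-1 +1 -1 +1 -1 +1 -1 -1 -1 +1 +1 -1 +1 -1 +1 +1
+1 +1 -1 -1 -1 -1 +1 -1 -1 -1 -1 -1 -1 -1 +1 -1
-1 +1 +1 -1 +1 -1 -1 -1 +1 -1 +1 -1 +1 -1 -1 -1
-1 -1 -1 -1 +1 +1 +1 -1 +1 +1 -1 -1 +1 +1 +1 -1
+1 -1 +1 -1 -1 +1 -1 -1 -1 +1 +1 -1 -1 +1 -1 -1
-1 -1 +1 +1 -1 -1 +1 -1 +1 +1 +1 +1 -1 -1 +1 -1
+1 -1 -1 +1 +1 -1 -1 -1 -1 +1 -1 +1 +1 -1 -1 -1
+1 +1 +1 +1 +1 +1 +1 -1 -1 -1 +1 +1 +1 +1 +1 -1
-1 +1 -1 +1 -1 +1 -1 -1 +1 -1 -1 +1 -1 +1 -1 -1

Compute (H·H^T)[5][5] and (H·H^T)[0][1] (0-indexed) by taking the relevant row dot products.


Row 0 of H: [-1, -1, 1, 1, 1, 1, -1, 1, -1, -1, -1, -1, -1, -1, 1, -1].
Row 1 of H: [-1, 1, 1, -1, 1, -1, -1, -1, -1, 1, -1, 1, -1, 1, 1, 1].
Row 5 of H: [-1, 1, 1, -1, -1, 1, 1, 1, -1, 1, -1, 1, 1, -1, -1, -1].
(H·H^T)[5][5] = Σ_j H[5][j]·H[5][j] = (-1)² + (1)² + (1)² + (-1)² + (-1)² + (1)² + (1)² + (1)² + (-1)² + (1)² + (-1)² + (1)² + (1)² + (-1)² + (-1)² + (-1)² = 1 + 1 + 1 + 1 + 1 + 1 + 1 + 1 + 1 + 1 + 1 + 1 + 1 + 1 + 1 + 1 = 16.
(H·H^T)[0][1] = Σ_j H[0][j]·H[1][j] = (-1)·(-1) + (-1)·(1) + (1)·(1) + (1)·(-1) + (1)·(1) + (1)·(-1) + (-1)·(-1) + (1)·(-1) + (-1)·(-1) + (-1)·(1) + (-1)·(-1) + (-1)·(1) + (-1)·(-1) + (-1)·(1) + (1)·(1) + (-1)·(1) = 1 + -1 + 1 + -1 + 1 + -1 + 1 + -1 + 1 + -1 + 1 + -1 + 1 + -1 + 1 + -1 = 0.
So rows 0 and 1 are orthogonal; the diagonal entry equals n = 16.

(5,5) entry = 16; (0,1) entry = 0.


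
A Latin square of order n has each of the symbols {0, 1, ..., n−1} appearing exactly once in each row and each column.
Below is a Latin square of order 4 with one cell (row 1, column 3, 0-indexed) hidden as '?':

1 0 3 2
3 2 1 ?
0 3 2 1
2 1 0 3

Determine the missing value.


Row 1 contains symbols [1, 2, 3] — missing [0].
Column 3 contains symbols [1, 2, 3] — missing [0].
The missing symbol must appear in both missing sets; intersection = [0].
Therefore the hidden value is 0.

Missing value = 0.


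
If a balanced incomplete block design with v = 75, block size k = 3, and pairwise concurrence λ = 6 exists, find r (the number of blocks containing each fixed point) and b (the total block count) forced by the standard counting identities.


Any 2-(v, k, λ) BIBD satisfies two necessary conditions:
  (i)  Each point sits in r blocks, and counting incidences through any fixed point gives r(k − 1) = λ(v − 1), so r = λ(v − 1)/(k − 1).
  (ii) Total incidences bk = vr, so b = vr/k.
Step 1: r = λ(v − 1)/(k − 1) = 6·(75 − 1)/(3 − 1) = 6·74/2 = 444/2 = 222.
Step 2: b = vr/k = 75·222/3 = 16650/3 = 5550.
Check integrality: r = 222 ∈ Z ✓, b = 5550 ∈ Z ✓.
(These identities are necessary conditions: they determine r and b for any design with these parameters, but do not by themselves prove that one exists.)

r = 222, b = 5550.


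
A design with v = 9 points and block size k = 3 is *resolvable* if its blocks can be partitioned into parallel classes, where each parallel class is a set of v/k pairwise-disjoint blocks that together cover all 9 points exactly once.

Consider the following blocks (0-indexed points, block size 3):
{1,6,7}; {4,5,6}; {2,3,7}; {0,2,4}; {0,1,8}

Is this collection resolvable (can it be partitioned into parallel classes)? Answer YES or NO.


v = 9, block size k = 3, number of blocks = 5.
For resolvability, blocks must partition into parallel classes of size v/k = 3.
Total blocks must therefore be a multiple of 3: 5 = 3·1 + 2 ⇒ not divisible ✗.
Resolvable? NO.

NO


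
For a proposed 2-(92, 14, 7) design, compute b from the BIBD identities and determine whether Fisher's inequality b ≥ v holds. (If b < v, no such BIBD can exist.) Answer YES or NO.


b = λv(v − 1)/(k(k − 1)) = 7·92·91/(14·13) = 58604/182 = 322.
Compare with v = 92: b ≥ v, so Fisher's inequality holds.

YES


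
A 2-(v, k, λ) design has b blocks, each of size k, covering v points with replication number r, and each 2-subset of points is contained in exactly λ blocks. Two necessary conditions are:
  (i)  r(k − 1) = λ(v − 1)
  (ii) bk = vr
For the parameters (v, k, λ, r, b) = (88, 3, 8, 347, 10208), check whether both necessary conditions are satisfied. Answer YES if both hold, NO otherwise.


Condition (i): r(k − 1) = 347·2 = 694; λ(v − 1) = 8·87 = 696. Match? NO.
Condition (ii): bk = 10208·3 = 30624; vr = 88·347 = 30536. Match? NO.
Both conditions hold? NO.

NO


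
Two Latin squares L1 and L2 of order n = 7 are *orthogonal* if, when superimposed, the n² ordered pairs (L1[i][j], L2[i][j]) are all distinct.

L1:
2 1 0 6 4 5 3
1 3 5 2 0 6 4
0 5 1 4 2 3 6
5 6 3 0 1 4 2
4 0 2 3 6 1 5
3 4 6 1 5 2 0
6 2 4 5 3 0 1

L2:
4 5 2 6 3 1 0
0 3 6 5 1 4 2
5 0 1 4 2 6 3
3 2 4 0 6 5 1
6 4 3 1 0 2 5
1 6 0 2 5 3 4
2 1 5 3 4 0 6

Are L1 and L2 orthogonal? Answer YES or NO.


Form the n² = 49 superimposed pairs (L1[i][j], L2[i][j]), row by row (rows and columns indexed from 0):
row 0: (2,4) (1,5) (0,2) (6,6) (4,3) (5,1) (3,0)
row 1: (1,0) (3,3) (5,6) (2,5) (0,1) (6,4) (4,2)
row 2: (0,5) (5,0) (1,1) (4,4) (2,2) (3,6) (6,3)
row 3: (5,3) (6,2) (3,4) (0,0) (1,6) (4,5) (2,1)
row 4: (4,6) (0,4) (2,3) (3,1) (6,0) (1,2) (5,5)
row 5: (3,1) (4,6) (6,0) (1,2) (5,5) (2,3) (0,4)
row 6: (6,2) (2,1) (4,5) (5,3) (3,4) (0,0) (1,6)
Orthogonality requires all 49 pairs distinct.
But the pair (3,1) repeats: cell (4,3) has L1 = 3, L2 = 1, and cell (5,0) has L1 = 3, L2 = 1.
A repeated pair means some other pair never occurs (only 35 distinct pairs out of 49), so the squares are not orthogonal.
Conclusion: NO.

NO


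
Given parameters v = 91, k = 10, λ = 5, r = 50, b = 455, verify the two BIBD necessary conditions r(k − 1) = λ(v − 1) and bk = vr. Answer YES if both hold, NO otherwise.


Condition (i): r(k − 1) = 50·9 = 450; λ(v − 1) = 5·90 = 450. Match? YES.
Condition (ii): bk = 455·10 = 4550; vr = 91·50 = 4550. Match? YES.
Both conditions hold? YES.

YES


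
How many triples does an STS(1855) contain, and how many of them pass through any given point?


An STS(v) is a 2-(v, 3, 1) BIBD: block size k = 3, λ = 1.
Replication: r(k − 1) = λ(v − 1) ⇒ r·2 = 1855 − 1 = 1854 ⇒ r = 927.
Block count: bk = vr ⇒ b·3 = 1855·927 = 1719585 ⇒ b = 573195.

r = 927, b = 573195.


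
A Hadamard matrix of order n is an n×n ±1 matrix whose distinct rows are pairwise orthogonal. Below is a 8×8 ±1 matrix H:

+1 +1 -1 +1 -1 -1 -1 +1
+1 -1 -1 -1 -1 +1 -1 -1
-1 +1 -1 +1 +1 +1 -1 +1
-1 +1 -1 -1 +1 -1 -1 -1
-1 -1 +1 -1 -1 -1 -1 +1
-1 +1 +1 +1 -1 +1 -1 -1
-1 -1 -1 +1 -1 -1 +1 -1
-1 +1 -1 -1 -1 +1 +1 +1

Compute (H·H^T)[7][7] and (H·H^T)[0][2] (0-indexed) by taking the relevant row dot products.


Row 0 of H: [1, 1, -1, 1, -1, -1, -1, 1].
Row 2 of H: [-1, 1, -1, 1, 1, 1, -1, 1].
Row 7 of H: [-1, 1, -1, -1, -1, 1, 1, 1].
(H·H^T)[7][7] = Σ_j H[7][j]·H[7][j] = (-1)² + (1)² + (-1)² + (-1)² + (-1)² + (1)² + (1)² + (1)² = 1 + 1 + 1 + 1 + 1 + 1 + 1 + 1 = 8.
(H·H^T)[0][2] = Σ_j H[0][j]·H[2][j] = (1)·(-1) + (1)·(1) + (-1)·(-1) + (1)·(1) + (-1)·(1) + (-1)·(1) + (-1)·(-1) + (1)·(1) = -1 + 1 + 1 + 1 + -1 + -1 + 1 + 1 = 2.
Rows 0 and 2 are not orthogonal (dot product = 2 ≠ 0), so H is not a Hadamard matrix.

(7,7) entry = 8; (0,2) entry = 2.


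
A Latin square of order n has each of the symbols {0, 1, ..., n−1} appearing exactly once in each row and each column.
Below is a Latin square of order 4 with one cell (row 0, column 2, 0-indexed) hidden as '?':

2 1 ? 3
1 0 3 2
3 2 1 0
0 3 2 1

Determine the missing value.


Row 0 contains symbols [1, 2, 3] — missing [0].
Column 2 contains symbols [1, 2, 3] — missing [0].
The missing symbol must appear in both missing sets; intersection = [0].
Therefore the hidden value is 0.

Missing value = 0.


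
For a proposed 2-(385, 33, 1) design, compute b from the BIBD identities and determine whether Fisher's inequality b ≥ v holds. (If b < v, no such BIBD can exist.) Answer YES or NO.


r = λ(v − 1)/(k − 1) = 1·384/32 = 12.
b = vr/k = 385·12/33 = 140.
Fisher's inequality: b ≥ v ⇔ 140 ≥ 385? NO.

NO


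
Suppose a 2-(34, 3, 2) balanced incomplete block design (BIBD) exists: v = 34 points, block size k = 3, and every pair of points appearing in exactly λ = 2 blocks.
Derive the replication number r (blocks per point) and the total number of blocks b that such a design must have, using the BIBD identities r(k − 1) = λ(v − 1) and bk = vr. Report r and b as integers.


Any 2-(v, k, λ) BIBD satisfies two necessary conditions:
  (i)  Each point sits in r blocks, and counting incidences through any fixed point gives r(k − 1) = λ(v − 1), so r = λ(v − 1)/(k − 1).
  (ii) Total incidences bk = vr, so b = vr/k.
Step 1: r = λ(v − 1)/(k − 1) = 2·(34 − 1)/(3 − 1) = 2·33/2 = 66/2 = 33.
Step 2: b = vr/k = 34·33/3 = 1122/3 = 374.
Check integrality: r = 33 ∈ Z ✓, b = 374 ∈ Z ✓.
(These identities are necessary conditions: they determine r and b for any design with these parameters, but do not by themselves prove that one exists.)

r = 33, b = 374.


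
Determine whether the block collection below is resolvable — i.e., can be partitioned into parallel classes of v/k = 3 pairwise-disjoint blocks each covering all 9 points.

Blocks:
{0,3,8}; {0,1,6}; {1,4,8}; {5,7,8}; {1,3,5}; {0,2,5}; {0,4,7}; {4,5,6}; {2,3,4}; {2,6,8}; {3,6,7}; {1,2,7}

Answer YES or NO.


v = 9, block size k = 3, number of blocks = 12.
For resolvability, blocks must partition into parallel classes of size v/k = 3.
Total blocks must therefore be a multiple of 3: 12 = 3·4 + 0 ⇒ divisible ✓.
Greedy packing gives 4 candidate class(es). Each should be a full parallel class (size 3, covers all 9 points).
  Class 1 (3 blocks): {0,3,8}; {4,5,6}; {1,2,7}. Points covered: [0, 1, 2, 3, 4, 5, 6, 7, 8].
  Class 2 (3 blocks): {0,1,6}; {5,7,8}; {2,3,4}. Points covered: [0, 1, 2, 3, 4, 5, 6, 7, 8].
  Class 3 (3 blocks): {1,4,8}; {0,2,5}; {3,6,7}. Points covered: [0, 1, 2, 3, 4, 5, 6, 7, 8].
  Class 4 (3 blocks): {1,3,5}; {0,4,7}; {2,6,8}. Points covered: [0, 1, 2, 3, 4, 5, 6, 7, 8].
All classes full (size 3)? YES. All classes cover every point? YES.
Resolvable? YES.

YES


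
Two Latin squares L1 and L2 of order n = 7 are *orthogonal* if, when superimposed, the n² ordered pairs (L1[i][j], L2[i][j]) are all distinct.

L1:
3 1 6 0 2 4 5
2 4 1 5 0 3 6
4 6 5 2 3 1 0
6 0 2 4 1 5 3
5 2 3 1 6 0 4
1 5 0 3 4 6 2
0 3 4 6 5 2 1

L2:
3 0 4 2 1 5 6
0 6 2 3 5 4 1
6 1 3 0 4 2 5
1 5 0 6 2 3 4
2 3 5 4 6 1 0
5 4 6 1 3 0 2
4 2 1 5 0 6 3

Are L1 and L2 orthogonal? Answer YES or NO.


Form the n² = 49 superimposed pairs (L1[i][j], L2[i][j]), row by row (rows and columns indexed from 0):
row 0: (3,3) (1,0) (6,4) (0,2) (2,1) (4,5) (5,6)
row 1: (2,0) (4,6) (1,2) (5,3) (0,5) (3,4) (6,1)
row 2: (4,6) (6,1) (5,3) (2,0) (3,4) (1,2) (0,5)
row 3: (6,1) (0,5) (2,0) (4,6) (1,2) (5,3) (3,4)
row 4: (5,2) (2,3) (3,5) (1,4) (6,6) (0,1) (4,0)
row 5: (1,5) (5,4) (0,6) (3,1) (4,3) (6,0) (2,2)
row 6: (0,4) (3,2) (4,1) (6,5) (5,0) (2,6) (1,3)
Orthogonality requires all 49 pairs distinct.
But the pair (4,6) repeats: cell (1,1) has L1 = 4, L2 = 6, and cell (2,0) has L1 = 4, L2 = 6.
A repeated pair means some other pair never occurs (only 35 distinct pairs out of 49), so the squares are not orthogonal.
Conclusion: NO.

NO


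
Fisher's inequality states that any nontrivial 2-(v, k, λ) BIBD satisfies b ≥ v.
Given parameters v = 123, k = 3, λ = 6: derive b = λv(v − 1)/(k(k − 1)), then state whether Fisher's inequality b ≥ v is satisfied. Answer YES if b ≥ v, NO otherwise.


b = λv(v − 1)/(k(k − 1)) = 6·123·122/(3·2) = 90036/6 = 15006.
Compare with v = 123: b ≥ v, so Fisher's inequality holds.

YES


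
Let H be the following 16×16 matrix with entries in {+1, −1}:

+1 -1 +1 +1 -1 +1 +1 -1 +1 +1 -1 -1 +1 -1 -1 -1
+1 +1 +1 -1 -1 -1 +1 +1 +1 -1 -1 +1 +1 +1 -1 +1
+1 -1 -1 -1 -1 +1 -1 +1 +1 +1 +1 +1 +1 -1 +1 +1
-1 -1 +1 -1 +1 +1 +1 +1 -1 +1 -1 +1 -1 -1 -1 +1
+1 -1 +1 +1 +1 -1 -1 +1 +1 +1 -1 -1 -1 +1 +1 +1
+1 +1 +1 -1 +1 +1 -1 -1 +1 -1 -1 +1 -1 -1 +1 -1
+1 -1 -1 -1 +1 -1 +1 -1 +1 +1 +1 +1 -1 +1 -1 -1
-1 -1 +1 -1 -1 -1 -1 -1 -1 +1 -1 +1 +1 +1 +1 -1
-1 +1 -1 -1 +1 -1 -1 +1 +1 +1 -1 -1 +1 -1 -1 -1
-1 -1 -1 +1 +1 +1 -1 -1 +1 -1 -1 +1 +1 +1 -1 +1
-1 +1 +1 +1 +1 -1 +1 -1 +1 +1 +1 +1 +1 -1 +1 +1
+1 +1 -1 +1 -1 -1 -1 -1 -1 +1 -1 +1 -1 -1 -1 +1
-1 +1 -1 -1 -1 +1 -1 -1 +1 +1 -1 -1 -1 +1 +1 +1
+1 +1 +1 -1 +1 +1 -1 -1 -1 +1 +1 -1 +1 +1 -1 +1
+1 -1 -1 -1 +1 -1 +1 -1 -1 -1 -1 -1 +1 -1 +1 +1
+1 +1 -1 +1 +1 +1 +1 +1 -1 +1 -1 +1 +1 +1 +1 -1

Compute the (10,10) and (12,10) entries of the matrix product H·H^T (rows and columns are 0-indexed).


Row 10 of H: [-1, 1, 1, 1, 1, -1, 1, -1, 1, 1, 1, 1, 1, -1, 1, 1].
Row 12 of H: [-1, 1, -1, -1, -1, 1, -1, -1, 1, 1, -1, -1, -1, 1, 1, 1].
(H·H^T)[10][10] = Σ_j H[10][j]·H[10][j] = (-1)² + (1)² + (1)² + (1)² + (1)² + (-1)² + (1)² + (-1)² + (1)² + (1)² + (1)² + (1)² + (1)² + (-1)² + (1)² + (1)² = 1 + 1 + 1 + 1 + 1 + 1 + 1 + 1 + 1 + 1 + 1 + 1 + 1 + 1 + 1 + 1 = 16.
(H·H^T)[12][10] = Σ_j H[12][j]·H[10][j] = (-1)·(-1) + (1)·(1) + (-1)·(1) + (-1)·(1) + (-1)·(1) + (1)·(-1) + (-1)·(1) + (-1)·(-1) + (1)·(1) + (1)·(1) + (-1)·(1) + (-1)·(1) + (-1)·(1) + (1)·(-1) + (1)·(1) + (1)·(1) = 1 + 1 + -1 + -1 + -1 + -1 + -1 + 1 + 1 + 1 + -1 + -1 + -1 + -1 + 1 + 1 = -2.
Rows 12 and 10 are not orthogonal (dot product = -2 ≠ 0), so H is not a Hadamard matrix.

(10,10) entry = 16; (12,10) entry = -2.


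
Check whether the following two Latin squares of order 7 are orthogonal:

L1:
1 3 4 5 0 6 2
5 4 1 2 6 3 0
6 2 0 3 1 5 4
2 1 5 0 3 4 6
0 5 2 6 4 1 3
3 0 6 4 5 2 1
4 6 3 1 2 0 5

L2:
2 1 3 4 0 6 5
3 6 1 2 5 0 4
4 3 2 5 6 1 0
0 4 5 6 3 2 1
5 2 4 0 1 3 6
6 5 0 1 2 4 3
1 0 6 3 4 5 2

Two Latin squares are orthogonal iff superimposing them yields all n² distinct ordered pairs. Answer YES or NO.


Form the n² = 49 superimposed pairs (L1[i][j], L2[i][j]), row by row (rows and columns indexed from 0):
row 0: (1,2) (3,1) (4,3) (5,4) (0,0) (6,6) (2,5)
row 1: (5,3) (4,6) (1,1) (2,2) (6,5) (3,0) (0,4)
row 2: (6,4) (2,3) (0,2) (3,5) (1,6) (5,1) (4,0)
row 3: (2,0) (1,4) (5,5) (0,6) (3,3) (4,2) (6,1)
row 4: (0,5) (5,2) (2,4) (6,0) (4,1) (1,3) (3,6)
row 5: (3,6) (0,5) (6,0) (4,1) (5,2) (2,4) (1,3)
row 6: (4,1) (6,0) (3,6) (1,3) (2,4) (0,5) (5,2)
Orthogonality requires all 49 pairs distinct.
But the pair (3,6) repeats: cell (4,6) has L1 = 3, L2 = 6, and cell (5,0) has L1 = 3, L2 = 6.
A repeated pair means some other pair never occurs (only 35 distinct pairs out of 49), so the squares are not orthogonal.
Conclusion: NO.

NO


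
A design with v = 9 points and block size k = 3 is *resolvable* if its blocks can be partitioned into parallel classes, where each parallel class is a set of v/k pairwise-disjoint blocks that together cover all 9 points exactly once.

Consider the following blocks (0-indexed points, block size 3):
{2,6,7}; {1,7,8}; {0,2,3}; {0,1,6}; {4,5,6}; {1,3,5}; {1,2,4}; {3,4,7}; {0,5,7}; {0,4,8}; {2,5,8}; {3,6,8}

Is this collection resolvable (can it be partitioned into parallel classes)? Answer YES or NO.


v = 9, block size k = 3, number of blocks = 12.
For resolvability, blocks must partition into parallel classes of size v/k = 3.
Total blocks must therefore be a multiple of 3: 12 = 3·4 + 0 ⇒ divisible ✓.
Greedy packing gives 4 candidate class(es). Each should be a full parallel class (size 3, covers all 9 points).
  Class 1 (3 blocks): {2,6,7}; {1,3,5}; {0,4,8}. Points covered: [0, 1, 2, 3, 4, 5, 6, 7, 8].
  Class 2 (3 blocks): {1,7,8}; {0,2,3}; {4,5,6}. Points covered: [0, 1, 2, 3, 4, 5, 6, 7, 8].
  Class 3 (3 blocks): {0,1,6}; {3,4,7}; {2,5,8}. Points covered: [0, 1, 2, 3, 4, 5, 6, 7, 8].
  Class 4 (3 blocks): {1,2,4}; {0,5,7}; {3,6,8}. Points covered: [0, 1, 2, 3, 4, 5, 6, 7, 8].
All classes full (size 3)? YES. All classes cover every point? YES.
Resolvable? YES.

YES


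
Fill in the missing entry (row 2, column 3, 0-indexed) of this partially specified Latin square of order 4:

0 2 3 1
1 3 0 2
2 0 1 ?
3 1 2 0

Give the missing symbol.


Row 2 contains symbols [0, 1, 2] — missing [3].
Column 3 contains symbols [0, 1, 2] — missing [3].
The missing symbol must appear in both missing sets; intersection = [3].
Therefore the hidden value is 3.

Missing value = 3.


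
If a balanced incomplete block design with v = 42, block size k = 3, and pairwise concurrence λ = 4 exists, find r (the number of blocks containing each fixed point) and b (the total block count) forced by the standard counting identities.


Any 2-(v, k, λ) BIBD satisfies two necessary conditions:
  (i)  Each point sits in r blocks, and counting incidences through any fixed point gives r(k − 1) = λ(v − 1), so r = λ(v − 1)/(k − 1).
  (ii) Total incidences bk = vr, so b = vr/k.
Step 1: r = λ(v − 1)/(k − 1) = 4·(42 − 1)/(3 − 1) = 4·41/2 = 164/2 = 82.
Step 2: b = vr/k = 42·82/3 = 3444/3 = 1148.
Check integrality: r = 82 ∈ Z ✓, b = 1148 ∈ Z ✓.
(These identities are necessary conditions: they determine r and b for any design with these parameters, but do not by themselves prove that one exists.)

r = 82, b = 1148.


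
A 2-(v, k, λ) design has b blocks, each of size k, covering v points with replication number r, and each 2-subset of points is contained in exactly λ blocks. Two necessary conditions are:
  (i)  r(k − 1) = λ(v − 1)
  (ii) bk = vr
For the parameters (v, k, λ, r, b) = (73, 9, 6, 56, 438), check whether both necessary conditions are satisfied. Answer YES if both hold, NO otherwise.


Condition (i): r(k − 1) = 56·8 = 448; λ(v − 1) = 6·72 = 432. Match? NO.
Condition (ii): bk = 438·9 = 3942; vr = 73·56 = 4088. Match? NO.
Both conditions hold? NO.

NO


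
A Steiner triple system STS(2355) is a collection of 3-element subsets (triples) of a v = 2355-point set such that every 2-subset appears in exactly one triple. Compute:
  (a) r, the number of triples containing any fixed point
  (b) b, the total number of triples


An STS(v) is a 2-(v, 3, 1) BIBD: block size k = 3, λ = 1.
Replication: r(k − 1) = λ(v − 1) ⇒ r·2 = 2355 − 1 = 2354 ⇒ r = 1177.
Block count: bk = vr ⇒ b·3 = 2355·1177 = 2771835 ⇒ b = 923945.
(Check via b = v(v − 1)/6 = 2355·2354/6 = 5543670/6 = 923945.)

r = 1177, b = 923945.


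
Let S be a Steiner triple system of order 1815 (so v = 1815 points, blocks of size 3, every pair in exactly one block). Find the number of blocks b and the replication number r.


An STS(v) is a 2-(v, 3, 1) BIBD: block size k = 3, λ = 1.
Replication: r(k − 1) = λ(v − 1) ⇒ r·2 = 1815 − 1 = 1814 ⇒ r = 907.
Block count: bk = vr ⇒ b·3 = 1815·907 = 1646205 ⇒ b = 548735.

r = 907, b = 548735.


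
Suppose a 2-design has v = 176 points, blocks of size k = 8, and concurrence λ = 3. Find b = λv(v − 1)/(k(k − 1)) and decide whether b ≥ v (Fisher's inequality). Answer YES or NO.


r = λ(v − 1)/(k − 1) = 3·175/7 = 75.
b = vr/k = 176·75/8 = 1650.
Fisher's inequality: b ≥ v ⇔ 1650 ≥ 176? YES.

YES


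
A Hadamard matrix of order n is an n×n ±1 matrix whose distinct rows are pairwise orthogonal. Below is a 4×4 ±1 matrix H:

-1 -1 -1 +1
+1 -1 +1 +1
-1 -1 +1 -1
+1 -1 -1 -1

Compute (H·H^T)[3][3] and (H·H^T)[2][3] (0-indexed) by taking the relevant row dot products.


Row 2 of H: [-1, -1, 1, -1].
Row 3 of H: [1, -1, -1, -1].
(H·H^T)[3][3] = Σ_j H[3][j]·H[3][j] = (1)² + (-1)² + (-1)² + (-1)² = 1 + 1 + 1 + 1 = 4.
(H·H^T)[2][3] = Σ_j H[2][j]·H[3][j] = (-1)·(1) + (-1)·(-1) + (1)·(-1) + (-1)·(-1) = -1 + 1 + -1 + 1 = 0.
So rows 2 and 3 are orthogonal; the diagonal entry equals n = 4.

(3,3) entry = 4; (2,3) entry = 0.


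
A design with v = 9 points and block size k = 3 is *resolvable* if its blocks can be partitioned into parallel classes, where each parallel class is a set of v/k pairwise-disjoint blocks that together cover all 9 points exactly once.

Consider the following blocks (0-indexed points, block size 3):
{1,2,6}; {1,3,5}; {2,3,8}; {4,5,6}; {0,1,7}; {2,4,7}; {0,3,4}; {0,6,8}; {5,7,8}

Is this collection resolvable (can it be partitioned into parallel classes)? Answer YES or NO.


v = 9, block size k = 3, number of blocks = 9.
For resolvability, blocks must partition into parallel classes of size v/k = 3.
Total blocks must therefore be a multiple of 3: 9 = 3·3 + 0 ⇒ divisible ✓.
Greedy packing gives 3 candidate class(es). Each should be a full parallel class (size 3, covers all 9 points).
  Class 1 (3 blocks): {1,2,6}; {0,3,4}; {5,7,8}. Points covered: [0, 1, 2, 3, 4, 5, 6, 7, 8].
  Class 2 (3 blocks): {1,3,5}; {2,4,7}; {0,6,8}. Points covered: [0, 1, 2, 3, 4, 5, 6, 7, 8].
  Class 3 (3 blocks): {2,3,8}; {4,5,6}; {0,1,7}. Points covered: [0, 1, 2, 3, 4, 5, 6, 7, 8].
All classes full (size 3)? YES. All classes cover every point? YES.
Resolvable? YES.

YES


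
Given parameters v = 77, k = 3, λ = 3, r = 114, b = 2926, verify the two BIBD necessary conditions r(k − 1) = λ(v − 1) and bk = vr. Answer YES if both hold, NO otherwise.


Condition (i): r(k − 1) = 114·2 = 228; λ(v − 1) = 3·76 = 228. Match? YES.
Condition (ii): bk = 2926·3 = 8778; vr = 77·114 = 8778. Match? YES.
Both conditions hold? YES.

YES


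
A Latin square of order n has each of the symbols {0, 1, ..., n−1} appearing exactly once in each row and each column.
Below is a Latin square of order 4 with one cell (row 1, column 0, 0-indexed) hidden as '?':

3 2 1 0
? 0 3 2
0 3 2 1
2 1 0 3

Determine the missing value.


Row 1 contains symbols [0, 2, 3] — missing [1].
Column 0 contains symbols [0, 2, 3] — missing [1].
The missing symbol must appear in both missing sets; intersection = [1].
Therefore the hidden value is 1.

Missing value = 1.


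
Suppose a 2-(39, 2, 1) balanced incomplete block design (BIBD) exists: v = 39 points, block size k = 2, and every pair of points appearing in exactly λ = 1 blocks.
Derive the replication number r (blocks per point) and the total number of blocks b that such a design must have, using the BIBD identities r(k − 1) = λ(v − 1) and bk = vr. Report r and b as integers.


Any 2-(v, k, λ) BIBD satisfies two necessary conditions:
  (i)  Each point sits in r blocks, and counting incidences through any fixed point gives r(k − 1) = λ(v − 1), so r = λ(v − 1)/(k − 1).
  (ii) Total incidences bk = vr, so b = vr/k.
Step 1: r = λ(v − 1)/(k − 1) = 1·(39 − 1)/(2 − 1) = 1·38/1 = 38/1 = 38.
Step 2: b = vr/k = 39·38/2 = 1482/2 = 741.
Check integrality: r = 38 ∈ Z ✓, b = 741 ∈ Z ✓.
(These identities are necessary conditions: they determine r and b for any design with these parameters, but do not by themselves prove that one exists.)

r = 38, b = 741.
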